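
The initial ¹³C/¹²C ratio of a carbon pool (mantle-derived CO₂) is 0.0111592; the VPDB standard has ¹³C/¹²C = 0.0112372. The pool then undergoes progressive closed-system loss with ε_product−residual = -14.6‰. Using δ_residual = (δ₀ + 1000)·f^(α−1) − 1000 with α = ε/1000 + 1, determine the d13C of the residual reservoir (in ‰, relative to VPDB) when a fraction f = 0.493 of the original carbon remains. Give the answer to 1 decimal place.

δ₀ = (0.0111592/0.0112372 − 1)×1000 = (0.993059 − 1)×1000 = -6.941‰
α − 1 = ε/1000 = -0.0146
f^(α−1) = 0.493^(-0.0146) = 1.010379
δ_res = (-6.941 + 1000) × 1.010379 − 1000 = 1003.366 − 1000 = 3.37‰

3.4‰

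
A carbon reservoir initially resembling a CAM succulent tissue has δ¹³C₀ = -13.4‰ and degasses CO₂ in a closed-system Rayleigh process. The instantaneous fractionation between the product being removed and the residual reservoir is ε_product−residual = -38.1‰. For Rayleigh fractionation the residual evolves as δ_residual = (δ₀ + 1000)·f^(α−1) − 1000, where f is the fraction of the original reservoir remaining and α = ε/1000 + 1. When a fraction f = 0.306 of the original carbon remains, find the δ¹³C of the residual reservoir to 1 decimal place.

Rayleigh residual: δ_res = (δ₀ + 1000)·f^(α−1) − 1000
α = ε/1000 + 1 = 0.96190, so α − 1 = -0.03810
f^(α−1) = 0.306^(-0.03810) = 1.046150
δ_res = (-13.4 + 1000) × 1.046150 − 1000 = 1032.132 − 1000 = 32.13‰

32.1‰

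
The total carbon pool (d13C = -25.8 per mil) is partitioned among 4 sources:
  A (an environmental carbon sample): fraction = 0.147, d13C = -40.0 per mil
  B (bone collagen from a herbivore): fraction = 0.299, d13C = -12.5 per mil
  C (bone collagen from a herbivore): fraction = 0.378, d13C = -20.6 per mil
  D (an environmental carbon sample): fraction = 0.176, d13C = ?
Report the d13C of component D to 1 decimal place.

Isotope mass balance: δ_bulk = Σ fᵢ·δᵢ.
-25.8 = 0.147×(-40.0) + 0.299×(-12.5) + 0.378×(-20.6) + 0.176×δ_D
0.176·δ_D = -25.8 − (-17.404) = -8.396
δ_D = -8.396 / 0.176 = -47.70 per mil

-47.7 per mil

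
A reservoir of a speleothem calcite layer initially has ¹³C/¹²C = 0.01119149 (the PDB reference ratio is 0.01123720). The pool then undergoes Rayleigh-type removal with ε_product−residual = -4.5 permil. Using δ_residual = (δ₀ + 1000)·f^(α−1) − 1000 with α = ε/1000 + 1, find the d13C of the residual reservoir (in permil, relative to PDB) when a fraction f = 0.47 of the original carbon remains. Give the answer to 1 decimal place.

δ₀ = (0.01119149/0.01123720 − 1)×1000 = (0.995932 − 1)×1000 = -4.068 permil
α − 1 = ε/1000 = -0.0045
f^(α−1) = 0.47^(-0.0045) = 1.003403
δ_res = (-4.068 + 1000) × 1.003403 − 1000 = 999.322 − 1000 = -0.68 permil

-0.7 permil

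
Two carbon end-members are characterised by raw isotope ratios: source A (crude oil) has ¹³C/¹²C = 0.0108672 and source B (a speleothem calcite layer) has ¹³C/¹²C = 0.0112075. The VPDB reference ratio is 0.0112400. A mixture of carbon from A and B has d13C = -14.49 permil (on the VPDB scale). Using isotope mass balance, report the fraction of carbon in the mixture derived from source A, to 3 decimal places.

δ_A = (0.0108672/0.0112400 − 1)×1000 = (0.966833 − 1)×1000 = -33.167 permil
δ_B = (0.0112075/0.0112400 − 1)×1000 = (0.997109 − 1)×1000 = -2.891 permil
f_A = (δ_mix − δ_B)/(δ_A − δ_B) = (-14.49 − (-2.891))/(-33.167 − (-2.891))
f_A = -11.599 / -30.276 = 0.3831

0.383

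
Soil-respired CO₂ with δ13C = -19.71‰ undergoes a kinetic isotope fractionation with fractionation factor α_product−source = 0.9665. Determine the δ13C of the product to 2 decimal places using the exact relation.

-52.55‰

δ_product = (δ_source + 1000)·α − 1000
δ_product = (-19.71 + 1000) × 0.9665 − 1000
δ_product = 947.450 − 1000 = -52.550‰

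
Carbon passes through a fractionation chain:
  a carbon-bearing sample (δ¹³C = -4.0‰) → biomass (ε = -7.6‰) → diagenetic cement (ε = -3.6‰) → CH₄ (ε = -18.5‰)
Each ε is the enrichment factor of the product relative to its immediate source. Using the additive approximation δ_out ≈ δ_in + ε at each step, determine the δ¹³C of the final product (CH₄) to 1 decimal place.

step 1: δ ≈ -4.0 + (-7.6) = -11.6‰
step 2: δ ≈ -11.6 + (-3.6) = -15.2‰
step 3: δ ≈ -15.2 + (-18.5) = -33.7‰

-33.7‰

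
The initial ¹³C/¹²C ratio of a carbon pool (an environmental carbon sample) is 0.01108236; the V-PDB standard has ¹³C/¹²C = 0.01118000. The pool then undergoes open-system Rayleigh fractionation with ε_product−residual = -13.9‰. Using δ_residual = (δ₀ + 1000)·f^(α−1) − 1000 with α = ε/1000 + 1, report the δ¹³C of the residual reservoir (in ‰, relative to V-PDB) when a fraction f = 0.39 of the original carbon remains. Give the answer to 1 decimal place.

δ₀ = (0.01108236/0.01118000 − 1)×1000 = (0.991267 − 1)×1000 = -8.733‰
α − 1 = ε/1000 = -0.0139
f^(α−1) = 0.39^(-0.0139) = 1.013174
δ_res = (-8.733 + 1000) × 1.013174 − 1000 = 1004.326 − 1000 = 4.33‰

4.3‰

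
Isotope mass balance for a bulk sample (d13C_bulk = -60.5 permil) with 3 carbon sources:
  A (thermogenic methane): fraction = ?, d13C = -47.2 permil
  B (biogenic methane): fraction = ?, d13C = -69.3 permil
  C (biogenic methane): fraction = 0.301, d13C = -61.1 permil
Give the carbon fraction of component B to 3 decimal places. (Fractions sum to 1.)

Let f_B and f_A be the unknown fractions; fractions sum to 1 so f_B + f_A = 0.699.
Mass balance: Σ fᵢ·δᵢ = δ_bulk ⇒ f_B·(-69.3) + f_A·(-47.2) = -60.5 − (-18.391) = -42.109
Substitute f_A = 0.699 − f_B:
f_B·(-69.3 − -47.2) = -42.109 − 0.699×(-47.2) = -9.116
f_B = -9.116 / -22.1 = 0.4125

0.412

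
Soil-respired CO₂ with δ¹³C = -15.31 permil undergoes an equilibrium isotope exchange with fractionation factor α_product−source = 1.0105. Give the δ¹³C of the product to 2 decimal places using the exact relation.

-4.97 permil

δ_product = (δ_source + 1000)·α − 1000
δ_product = (-15.31 + 1000) × 1.0105 − 1000
δ_product = 995.029 − 1000 = -4.971 permil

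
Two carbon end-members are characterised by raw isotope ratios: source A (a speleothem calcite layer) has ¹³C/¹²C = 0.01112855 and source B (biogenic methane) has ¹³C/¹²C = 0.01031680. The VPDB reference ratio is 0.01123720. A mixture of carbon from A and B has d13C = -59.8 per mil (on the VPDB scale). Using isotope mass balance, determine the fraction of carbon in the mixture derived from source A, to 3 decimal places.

δ_A = (0.01112855/0.01123720 − 1)×1000 = (0.990331 − 1)×1000 = -9.669 per mil
δ_B = (0.01031680/0.01123720 − 1)×1000 = (0.918093 − 1)×1000 = -81.907 per mil
f_A = (δ_mix − δ_B)/(δ_A − δ_B) = (-59.8 − (-81.907))/(-9.669 − (-81.907))
f_A = 22.107 / 72.238 = 0.3060

0.306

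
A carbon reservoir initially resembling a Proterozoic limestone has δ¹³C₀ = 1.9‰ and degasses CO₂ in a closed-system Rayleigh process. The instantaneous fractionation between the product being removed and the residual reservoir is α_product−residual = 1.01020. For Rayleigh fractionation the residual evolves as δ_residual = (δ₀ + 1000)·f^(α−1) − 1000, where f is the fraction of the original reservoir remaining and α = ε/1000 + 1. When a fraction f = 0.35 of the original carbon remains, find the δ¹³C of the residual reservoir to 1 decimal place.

-8.8‰

Rayleigh residual: δ_res = (δ₀ + 1000)·f^(α−1) − 1000
α − 1 = 0.01020
f^(α−1) = 0.35^(0.01020) = 0.989349
δ_res = (1.9 + 1000) × 0.989349 − 1000 = 991.229 − 1000 = -8.77‰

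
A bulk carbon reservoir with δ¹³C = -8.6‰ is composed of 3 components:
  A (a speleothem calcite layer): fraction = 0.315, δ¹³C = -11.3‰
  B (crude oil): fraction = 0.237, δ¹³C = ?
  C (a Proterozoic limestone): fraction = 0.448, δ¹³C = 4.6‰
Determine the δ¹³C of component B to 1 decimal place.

-30.0‰

Isotope mass balance: δ_bulk = Σ fᵢ·δᵢ.
-8.6 = 0.315×(-11.3) + 0.237×δ_B + 0.448×(4.6)
0.237·δ_B = -8.6 − (-1.499) = -7.101
δ_B = -7.101 / 0.237 = -29.96‰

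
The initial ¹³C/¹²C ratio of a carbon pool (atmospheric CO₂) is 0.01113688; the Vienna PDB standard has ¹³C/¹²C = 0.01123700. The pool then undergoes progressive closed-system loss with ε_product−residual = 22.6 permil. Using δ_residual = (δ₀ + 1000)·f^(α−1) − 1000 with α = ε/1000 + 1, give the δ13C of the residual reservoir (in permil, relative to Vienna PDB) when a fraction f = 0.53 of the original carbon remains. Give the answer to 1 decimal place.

-23.0 permil

δ₀ = (0.01113688/0.01123700 − 1)×1000 = (0.991090 − 1)×1000 = -8.910 permil
α − 1 = ε/1000 = 0.0226
f^(α−1) = 0.53^(0.0226) = 0.985754
δ_res = (-8.910 + 1000) × 0.985754 − 1000 = 976.971 − 1000 = -23.03 permil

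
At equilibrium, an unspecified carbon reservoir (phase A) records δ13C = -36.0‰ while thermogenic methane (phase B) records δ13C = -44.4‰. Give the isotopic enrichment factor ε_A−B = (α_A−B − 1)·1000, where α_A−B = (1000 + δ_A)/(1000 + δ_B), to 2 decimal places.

8.79‰

α_A−B = (1000 + -36.0) / (1000 + -44.4) = 964.0 / 955.6 = 1.008790
ε_A−B = (1.008790 − 1) × 1000 = 8.790‰
(The approximation ε ≈ δ_A − δ_B would give 8.4‰.)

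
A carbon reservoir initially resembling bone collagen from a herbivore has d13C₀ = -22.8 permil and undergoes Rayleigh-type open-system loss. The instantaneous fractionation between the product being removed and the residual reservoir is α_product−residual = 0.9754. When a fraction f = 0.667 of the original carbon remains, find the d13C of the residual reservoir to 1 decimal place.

Rayleigh residual: δ_res = (δ₀ + 1000)·f^(α−1) − 1000
α − 1 = -0.02460
f^(α−1) = 0.667^(-0.02460) = 1.010012
δ_res = (-22.8 + 1000) × 1.010012 − 1000 = 986.984 − 1000 = -13.02 permil

-13.0 permil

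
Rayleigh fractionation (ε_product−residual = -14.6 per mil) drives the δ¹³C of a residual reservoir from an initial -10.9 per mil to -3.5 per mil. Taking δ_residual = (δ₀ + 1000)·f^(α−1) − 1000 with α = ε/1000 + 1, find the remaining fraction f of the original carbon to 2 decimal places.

0.60

α − 1 = ε/1000 = -0.0146
(δ_res + 1000)/(δ₀ + 1000) = (-3.5 + 1000)/(-10.9 + 1000) = 996.5/989.1 = 1.007482
f = 1.007482^(1/-0.0146) = exp(ln(1.007482)/-0.0146) = exp(0.00745/-0.0146)
f = exp(-0.5105) = 0.6002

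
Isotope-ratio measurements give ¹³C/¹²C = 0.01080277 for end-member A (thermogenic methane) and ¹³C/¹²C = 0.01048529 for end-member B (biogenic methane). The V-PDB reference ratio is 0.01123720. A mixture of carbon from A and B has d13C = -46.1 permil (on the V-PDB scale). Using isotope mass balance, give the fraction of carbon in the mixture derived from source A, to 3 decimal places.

δ_A = (0.01080277/0.01123720 − 1)×1000 = (0.961340 − 1)×1000 = -38.660 permil
δ_B = (0.01048529/0.01123720 − 1)×1000 = (0.933087 − 1)×1000 = -66.913 permil
f_A = (δ_mix − δ_B)/(δ_A − δ_B) = (-46.1 − (-66.913))/(-38.660 − (-66.913))
f_A = 20.813 / 28.253 = 0.7367

0.737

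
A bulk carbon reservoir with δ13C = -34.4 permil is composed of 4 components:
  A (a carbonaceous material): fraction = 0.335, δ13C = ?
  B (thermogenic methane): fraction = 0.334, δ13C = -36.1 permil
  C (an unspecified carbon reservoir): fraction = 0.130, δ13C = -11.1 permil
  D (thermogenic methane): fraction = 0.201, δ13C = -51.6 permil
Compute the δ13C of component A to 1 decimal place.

-31.4 permil

Isotope mass balance: δ_bulk = Σ fᵢ·δᵢ.
-34.4 = 0.335×δ_A + 0.334×(-36.1) + 0.130×(-11.1) + 0.201×(-51.6)
0.335·δ_A = -34.4 − (-23.872) = -10.528
δ_A = -10.528 / 0.335 = -31.43 permil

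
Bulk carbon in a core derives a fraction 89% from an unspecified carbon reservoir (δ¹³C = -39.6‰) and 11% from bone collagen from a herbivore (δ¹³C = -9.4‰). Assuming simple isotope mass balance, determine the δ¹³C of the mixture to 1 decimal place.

δ_mix = f_A·δ_A + f_B·δ_B
δ_mix = 0.89 × (-39.6) + 0.11 × (-9.4)
δ_mix = -35.24 + -1.03 = -36.28‰

-36.3‰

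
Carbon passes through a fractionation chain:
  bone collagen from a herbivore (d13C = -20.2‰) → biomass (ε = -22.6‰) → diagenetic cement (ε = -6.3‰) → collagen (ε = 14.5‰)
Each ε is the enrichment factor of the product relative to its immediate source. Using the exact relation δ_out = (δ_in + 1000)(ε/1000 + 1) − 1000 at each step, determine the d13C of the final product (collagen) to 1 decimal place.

-34.6‰

step 1: δ = (-20.20 + 1000)·(-22.6/1000 + 1) − 1000 = -42.34‰
step 2: δ = (-42.34 + 1000)·(-6.3/1000 + 1) − 1000 = -48.38‰
step 3: δ = (-48.38 + 1000)·(14.5/1000 + 1) − 1000 = -34.58‰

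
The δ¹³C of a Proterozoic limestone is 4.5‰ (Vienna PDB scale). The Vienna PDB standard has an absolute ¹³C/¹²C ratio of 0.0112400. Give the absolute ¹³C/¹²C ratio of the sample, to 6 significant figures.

0.0112906

R_sample = R_standard × (δ¹³C/1000 + 1)
R_sample = 0.0112400 × (4.5/1000 + 1) = 0.0112400 × 1.004500
R_sample = 0.0112906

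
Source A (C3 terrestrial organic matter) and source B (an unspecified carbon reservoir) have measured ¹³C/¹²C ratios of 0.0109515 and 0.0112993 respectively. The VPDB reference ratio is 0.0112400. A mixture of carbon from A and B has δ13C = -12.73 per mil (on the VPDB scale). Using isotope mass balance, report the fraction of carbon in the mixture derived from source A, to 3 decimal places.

0.582

δ_A = (0.0109515/0.0112400 − 1)×1000 = (0.974333 − 1)×1000 = -25.667 per mil
δ_B = (0.0112993/0.0112400 − 1)×1000 = (1.005276 − 1)×1000 = 5.276 per mil
f_A = (δ_mix − δ_B)/(δ_A − δ_B) = (-12.73 − (5.276))/(-25.667 − (5.276))
f_A = -18.006 / -30.943 = 0.5819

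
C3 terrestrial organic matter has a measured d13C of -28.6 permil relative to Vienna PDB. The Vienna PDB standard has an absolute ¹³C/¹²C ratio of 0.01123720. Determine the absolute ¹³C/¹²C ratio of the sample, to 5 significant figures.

0.010916

R_sample = R_standard × (d13C/1000 + 1)
R_sample = 0.01123720 × (-28.6/1000 + 1) = 0.01123720 × 0.971400
R_sample = 0.0109158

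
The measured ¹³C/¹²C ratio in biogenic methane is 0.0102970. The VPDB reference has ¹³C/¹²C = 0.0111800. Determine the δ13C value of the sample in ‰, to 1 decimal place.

δ13C = (R_sample / R_standard − 1) × 1000
R_sample / R_standard = 0.0102970 / 0.0111800 = 0.921020
δ13C = (0.921020 − 1) × 1000 = -78.98‰

-79.0‰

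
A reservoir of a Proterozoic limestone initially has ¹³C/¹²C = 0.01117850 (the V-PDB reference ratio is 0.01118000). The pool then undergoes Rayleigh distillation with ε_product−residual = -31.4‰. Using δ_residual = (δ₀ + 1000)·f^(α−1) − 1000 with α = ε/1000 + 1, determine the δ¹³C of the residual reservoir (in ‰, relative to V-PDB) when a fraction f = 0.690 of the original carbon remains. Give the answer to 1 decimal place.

11.6‰

δ₀ = (0.01117850/0.01118000 − 1)×1000 = (0.999866 − 1)×1000 = -0.134‰
α − 1 = ε/1000 = -0.0314
f^(α−1) = 0.690^(-0.0314) = 1.011720
δ_res = (-0.134 + 1000) × 1.011720 − 1000 = 1011.584 − 1000 = 11.58‰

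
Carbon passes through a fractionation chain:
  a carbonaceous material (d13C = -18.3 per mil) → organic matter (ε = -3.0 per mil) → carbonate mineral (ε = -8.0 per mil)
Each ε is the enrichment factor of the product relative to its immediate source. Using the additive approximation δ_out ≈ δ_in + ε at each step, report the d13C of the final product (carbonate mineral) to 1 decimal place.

-29.3 per mil

step 1: δ ≈ -18.3 + (-3.0) = -21.3 per mil
step 2: δ ≈ -21.3 + (-8.0) = -29.3 per mil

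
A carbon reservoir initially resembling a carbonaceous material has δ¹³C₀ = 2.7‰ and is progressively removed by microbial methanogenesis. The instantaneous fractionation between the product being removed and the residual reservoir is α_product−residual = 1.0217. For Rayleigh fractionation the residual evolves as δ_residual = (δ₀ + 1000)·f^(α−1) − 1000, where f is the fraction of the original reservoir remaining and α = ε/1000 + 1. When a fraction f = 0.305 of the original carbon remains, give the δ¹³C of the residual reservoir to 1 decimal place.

Rayleigh residual: δ_res = (δ₀ + 1000)·f^(α−1) − 1000
α − 1 = 0.02170
f^(α−1) = 0.305^(0.02170) = 0.974562
δ_res = (2.7 + 1000) × 0.974562 − 1000 = 977.193 − 1000 = -22.81‰

-22.8‰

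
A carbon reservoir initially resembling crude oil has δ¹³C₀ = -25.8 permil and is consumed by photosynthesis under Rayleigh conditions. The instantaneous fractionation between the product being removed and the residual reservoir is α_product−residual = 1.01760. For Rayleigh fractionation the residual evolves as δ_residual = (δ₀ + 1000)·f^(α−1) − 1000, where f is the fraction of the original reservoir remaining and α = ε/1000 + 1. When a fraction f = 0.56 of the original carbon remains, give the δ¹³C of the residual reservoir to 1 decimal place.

Rayleigh residual: δ_res = (δ₀ + 1000)·f^(α−1) − 1000
α − 1 = 0.01760
f^(α−1) = 0.56^(0.01760) = 0.989847
δ_res = (-25.8 + 1000) × 0.989847 − 1000 = 964.309 − 1000 = -35.69 permil

-35.7 permil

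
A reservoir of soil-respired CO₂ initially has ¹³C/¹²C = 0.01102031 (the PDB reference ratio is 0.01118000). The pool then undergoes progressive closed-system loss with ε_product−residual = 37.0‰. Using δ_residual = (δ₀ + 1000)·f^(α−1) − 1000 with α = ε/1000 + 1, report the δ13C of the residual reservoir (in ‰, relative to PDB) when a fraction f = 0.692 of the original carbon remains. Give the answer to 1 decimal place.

δ₀ = (0.01102031/0.01118000 − 1)×1000 = (0.985716 − 1)×1000 = -14.284‰
α − 1 = ε/1000 = 0.0370
f^(α−1) = 0.692^(0.0370) = 0.986470
δ_res = (-14.284 + 1000) × 0.986470 − 1000 = 972.380 − 1000 = -27.62‰

-27.6‰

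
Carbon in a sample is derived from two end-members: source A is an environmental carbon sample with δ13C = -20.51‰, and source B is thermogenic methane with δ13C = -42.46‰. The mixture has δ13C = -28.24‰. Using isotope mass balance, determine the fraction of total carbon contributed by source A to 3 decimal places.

δ_mix = f_A·δ_A + (1 − f_A)·δ_B  ⇒  f_A = (δ_mix − δ_B)/(δ_A − δ_B)
f_A = (-28.24 − (-42.46)) / (-20.51 − (-42.46))
f_A = 14.22 / 21.95 = 0.6478

0.648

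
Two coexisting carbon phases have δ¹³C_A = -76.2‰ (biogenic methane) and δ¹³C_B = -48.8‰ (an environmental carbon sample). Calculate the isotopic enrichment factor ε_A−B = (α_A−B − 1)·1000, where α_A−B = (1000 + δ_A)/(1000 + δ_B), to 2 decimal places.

-28.81‰

α_A−B = (1000 + -76.2) / (1000 + -48.8) = 923.8 / 951.2 = 0.971194
ε_A−B = (0.971194 − 1) × 1000 = -28.806‰
(The approximation ε ≈ δ_A − δ_B would give -27.4‰.)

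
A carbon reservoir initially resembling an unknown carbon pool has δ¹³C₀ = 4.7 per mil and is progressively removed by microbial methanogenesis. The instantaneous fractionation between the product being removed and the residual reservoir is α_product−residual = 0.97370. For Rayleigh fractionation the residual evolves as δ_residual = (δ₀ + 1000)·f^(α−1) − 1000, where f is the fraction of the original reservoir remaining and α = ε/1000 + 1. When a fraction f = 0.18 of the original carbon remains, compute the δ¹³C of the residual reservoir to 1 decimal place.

51.0 per mil

Rayleigh residual: δ_res = (δ₀ + 1000)·f^(α−1) − 1000
α − 1 = -0.02630
f^(α−1) = 0.18^(-0.02630) = 1.046132
δ_res = (4.7 + 1000) × 1.046132 − 1000 = 1051.048 − 1000 = 51.05 per mil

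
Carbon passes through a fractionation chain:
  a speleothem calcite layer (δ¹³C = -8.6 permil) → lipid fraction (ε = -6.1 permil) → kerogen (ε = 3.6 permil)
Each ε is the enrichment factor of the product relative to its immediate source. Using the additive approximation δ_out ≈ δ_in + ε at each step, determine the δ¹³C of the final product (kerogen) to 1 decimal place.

step 1: δ ≈ -8.6 + (-6.1) = -14.7 permil
step 2: δ ≈ -14.7 + (3.6) = -11.1 permil

-11.1 permil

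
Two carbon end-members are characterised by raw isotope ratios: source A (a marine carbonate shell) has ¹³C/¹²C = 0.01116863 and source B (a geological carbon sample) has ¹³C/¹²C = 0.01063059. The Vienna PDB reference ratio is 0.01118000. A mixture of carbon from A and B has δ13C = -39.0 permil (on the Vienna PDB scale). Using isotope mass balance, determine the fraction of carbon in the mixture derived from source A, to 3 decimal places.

0.211

δ_A = (0.01116863/0.01118000 − 1)×1000 = (0.998983 − 1)×1000 = -1.017 permil
δ_B = (0.01063059/0.01118000 − 1)×1000 = (0.950858 − 1)×1000 = -49.142 permil
f_A = (δ_mix − δ_B)/(δ_A − δ_B) = (-39.0 − (-49.142))/(-1.017 − (-49.142))
f_A = 10.142 / 48.125 = 0.2107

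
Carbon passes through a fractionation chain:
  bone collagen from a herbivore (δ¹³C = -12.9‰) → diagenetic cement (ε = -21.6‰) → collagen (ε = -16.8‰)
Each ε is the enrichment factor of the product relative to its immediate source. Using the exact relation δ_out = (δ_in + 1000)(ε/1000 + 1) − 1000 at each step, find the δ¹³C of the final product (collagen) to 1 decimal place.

step 1: δ = (-12.90 + 1000)·(-21.6/1000 + 1) − 1000 = -34.22‰
step 2: δ = (-34.22 + 1000)·(-16.8/1000 + 1) − 1000 = -50.45‰

-50.4‰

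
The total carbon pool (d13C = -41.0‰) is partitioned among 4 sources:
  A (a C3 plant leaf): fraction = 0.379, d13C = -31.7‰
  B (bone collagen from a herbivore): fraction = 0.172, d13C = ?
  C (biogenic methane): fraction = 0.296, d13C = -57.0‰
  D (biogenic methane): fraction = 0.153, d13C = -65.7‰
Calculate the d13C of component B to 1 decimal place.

-12.0‰

Isotope mass balance: δ_bulk = Σ fᵢ·δᵢ.
-41.0 = 0.379×(-31.7) + 0.172×δ_B + 0.296×(-57.0) + 0.153×(-65.7)
0.172·δ_B = -41.0 − (-38.938) = -2.062
δ_B = -2.062 / 0.172 = -11.99‰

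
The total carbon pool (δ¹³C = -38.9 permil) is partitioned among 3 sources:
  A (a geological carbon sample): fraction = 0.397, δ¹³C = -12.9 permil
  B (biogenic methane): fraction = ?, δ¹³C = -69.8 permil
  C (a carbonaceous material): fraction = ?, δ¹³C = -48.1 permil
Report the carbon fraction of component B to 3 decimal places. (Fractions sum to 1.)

0.220

Let f_B and f_C be the unknown fractions; fractions sum to 1 so f_B + f_C = 0.603.
Mass balance: Σ fᵢ·δᵢ = δ_bulk ⇒ f_B·(-69.8) + f_C·(-48.1) = -38.9 − (-5.121) = -33.779
Substitute f_C = 0.603 − f_B:
f_B·(-69.8 − -48.1) = -33.779 − 0.603×(-48.1) = -4.774
f_B = -4.774 / -21.7 = 0.2200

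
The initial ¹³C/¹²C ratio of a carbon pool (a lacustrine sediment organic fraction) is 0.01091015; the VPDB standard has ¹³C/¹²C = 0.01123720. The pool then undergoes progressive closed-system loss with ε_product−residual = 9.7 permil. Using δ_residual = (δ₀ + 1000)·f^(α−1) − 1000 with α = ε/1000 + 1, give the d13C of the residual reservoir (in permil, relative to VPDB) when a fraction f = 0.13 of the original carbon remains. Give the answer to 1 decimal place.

-48.1 permil

δ₀ = (0.01091015/0.01123720 − 1)×1000 = (0.970896 − 1)×1000 = -29.104 permil
α − 1 = ε/1000 = 0.0097
f^(α−1) = 0.13^(0.0097) = 0.980404
δ_res = (-29.104 + 1000) × 0.980404 − 1000 = 951.870 − 1000 = -48.13 permil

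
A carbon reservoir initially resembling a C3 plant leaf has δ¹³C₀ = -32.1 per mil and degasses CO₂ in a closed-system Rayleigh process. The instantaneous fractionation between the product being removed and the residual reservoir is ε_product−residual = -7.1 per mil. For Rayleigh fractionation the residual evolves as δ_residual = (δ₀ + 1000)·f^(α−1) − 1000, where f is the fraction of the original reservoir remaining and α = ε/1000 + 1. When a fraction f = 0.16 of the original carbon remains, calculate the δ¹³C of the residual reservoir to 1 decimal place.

-19.4 per mil

Rayleigh residual: δ_res = (δ₀ + 1000)·f^(α−1) − 1000
α = ε/1000 + 1 = 0.99290, so α − 1 = -0.00710
f^(α−1) = 0.16^(-0.00710) = 1.013096
δ_res = (-32.1 + 1000) × 1.013096 − 1000 = 980.576 − 1000 = -19.42 per mil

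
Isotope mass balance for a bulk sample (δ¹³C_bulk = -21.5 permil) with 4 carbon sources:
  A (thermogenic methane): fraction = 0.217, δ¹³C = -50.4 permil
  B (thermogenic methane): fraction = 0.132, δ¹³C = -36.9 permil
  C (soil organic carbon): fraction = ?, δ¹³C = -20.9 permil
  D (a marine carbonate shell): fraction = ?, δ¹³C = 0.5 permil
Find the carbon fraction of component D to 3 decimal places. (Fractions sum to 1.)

Let f_D and f_C be the unknown fractions; fractions sum to 1 so f_D + f_C = 0.651.
Mass balance: Σ fᵢ·δᵢ = δ_bulk ⇒ f_D·(0.5) + f_C·(-20.9) = -21.5 − (-15.808) = -5.692
Substitute f_C = 0.651 − f_D:
f_D·(0.5 − -20.9) = -5.692 − 0.651×(-20.9) = 7.914
f_D = 7.914 / 21.4 = 0.3698

0.370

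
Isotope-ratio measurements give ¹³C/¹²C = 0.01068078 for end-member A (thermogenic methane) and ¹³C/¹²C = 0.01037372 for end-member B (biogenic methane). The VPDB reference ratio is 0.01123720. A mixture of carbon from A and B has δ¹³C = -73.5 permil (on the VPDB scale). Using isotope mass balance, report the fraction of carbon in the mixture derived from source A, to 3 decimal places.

δ_A = (0.01068078/0.01123720 − 1)×1000 = (0.950484 − 1)×1000 = -49.516 permil
δ_B = (0.01037372/0.01123720 − 1)×1000 = (0.923159 − 1)×1000 = -76.841 permil
f_A = (δ_mix − δ_B)/(δ_A − δ_B) = (-73.5 − (-76.841))/(-49.516 − (-76.841))
f_A = 3.341 / 27.325 = 0.1223

0.122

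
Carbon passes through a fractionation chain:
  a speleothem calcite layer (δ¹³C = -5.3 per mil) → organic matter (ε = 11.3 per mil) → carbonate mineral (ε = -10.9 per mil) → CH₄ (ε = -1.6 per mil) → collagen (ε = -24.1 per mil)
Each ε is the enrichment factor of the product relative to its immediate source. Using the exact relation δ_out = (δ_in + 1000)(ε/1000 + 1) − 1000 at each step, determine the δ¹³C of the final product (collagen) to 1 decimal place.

-30.6 per mil

step 1: δ = (-5.30 + 1000)·(11.3/1000 + 1) − 1000 = 5.94 per mil
step 2: δ = (5.94 + 1000)·(-10.9/1000 + 1) − 1000 = -5.02 per mil
step 3: δ = (-5.02 + 1000)·(-1.6/1000 + 1) − 1000 = -6.62 per mil
step 4: δ = (-6.62 + 1000)·(-24.1/1000 + 1) − 1000 = -30.56 per mil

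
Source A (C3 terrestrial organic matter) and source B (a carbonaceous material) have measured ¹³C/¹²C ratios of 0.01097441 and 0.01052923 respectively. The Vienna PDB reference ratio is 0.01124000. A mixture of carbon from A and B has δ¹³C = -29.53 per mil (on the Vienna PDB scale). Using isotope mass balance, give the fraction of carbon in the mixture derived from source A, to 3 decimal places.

δ_A = (0.01097441/0.01124000 − 1)×1000 = (0.976371 − 1)×1000 = -23.629 per mil
δ_B = (0.01052923/0.01124000 − 1)×1000 = (0.936764 − 1)×1000 = -63.236 per mil
f_A = (δ_mix − δ_B)/(δ_A − δ_B) = (-29.53 − (-63.236))/(-23.629 − (-63.236))
f_A = 33.706 / 39.607 = 0.8510

0.851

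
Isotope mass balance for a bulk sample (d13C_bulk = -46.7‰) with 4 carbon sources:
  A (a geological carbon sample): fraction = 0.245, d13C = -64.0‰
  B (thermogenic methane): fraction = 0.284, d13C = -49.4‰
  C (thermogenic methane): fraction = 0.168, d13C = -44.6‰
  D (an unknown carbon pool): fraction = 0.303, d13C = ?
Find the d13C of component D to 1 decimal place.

Isotope mass balance: δ_bulk = Σ fᵢ·δᵢ.
-46.7 = 0.245×(-64.0) + 0.284×(-49.4) + 0.168×(-44.6) + 0.303×δ_D
0.303·δ_D = -46.7 − (-37.202) = -9.498
δ_D = -9.498 / 0.303 = -31.35‰

-31.3‰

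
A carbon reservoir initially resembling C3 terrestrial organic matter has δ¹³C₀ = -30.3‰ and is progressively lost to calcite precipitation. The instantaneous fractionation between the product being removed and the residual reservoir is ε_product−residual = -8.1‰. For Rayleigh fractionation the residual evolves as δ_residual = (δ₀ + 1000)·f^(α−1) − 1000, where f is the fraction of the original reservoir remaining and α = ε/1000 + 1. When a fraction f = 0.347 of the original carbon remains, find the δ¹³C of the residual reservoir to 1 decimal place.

Rayleigh residual: δ_res = (δ₀ + 1000)·f^(α−1) − 1000
α = ε/1000 + 1 = 0.99190, so α − 1 = -0.00810
f^(α−1) = 0.347^(-0.00810) = 1.008610
δ_res = (-30.3 + 1000) × 1.008610 − 1000 = 978.049 − 1000 = -21.95‰

-22.0‰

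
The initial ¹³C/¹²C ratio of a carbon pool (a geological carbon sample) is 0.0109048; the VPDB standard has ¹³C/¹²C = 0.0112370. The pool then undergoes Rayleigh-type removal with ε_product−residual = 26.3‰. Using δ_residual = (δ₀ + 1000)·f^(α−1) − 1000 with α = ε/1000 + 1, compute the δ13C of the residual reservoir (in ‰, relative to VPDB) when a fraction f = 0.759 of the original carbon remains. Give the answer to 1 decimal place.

-36.6‰

δ₀ = (0.0109048/0.0112370 − 1)×1000 = (0.970437 − 1)×1000 = -29.563‰
α − 1 = ε/1000 = 0.0263
f^(α−1) = 0.759^(0.0263) = 0.992774
δ_res = (-29.563 + 1000) × 0.992774 − 1000 = 963.424 − 1000 = -36.58‰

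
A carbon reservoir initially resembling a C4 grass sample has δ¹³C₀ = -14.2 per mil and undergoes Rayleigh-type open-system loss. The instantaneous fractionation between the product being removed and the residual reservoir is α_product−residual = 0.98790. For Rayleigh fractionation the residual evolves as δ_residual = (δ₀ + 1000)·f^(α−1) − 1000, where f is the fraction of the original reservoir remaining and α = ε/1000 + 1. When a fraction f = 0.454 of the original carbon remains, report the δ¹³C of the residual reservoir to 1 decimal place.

-4.7 per mil

Rayleigh residual: δ_res = (δ₀ + 1000)·f^(α−1) − 1000
α − 1 = -0.01210
f^(α−1) = 0.454^(-0.01210) = 1.009601
δ_res = (-14.2 + 1000) × 1.009601 − 1000 = 995.264 − 1000 = -4.74 per mil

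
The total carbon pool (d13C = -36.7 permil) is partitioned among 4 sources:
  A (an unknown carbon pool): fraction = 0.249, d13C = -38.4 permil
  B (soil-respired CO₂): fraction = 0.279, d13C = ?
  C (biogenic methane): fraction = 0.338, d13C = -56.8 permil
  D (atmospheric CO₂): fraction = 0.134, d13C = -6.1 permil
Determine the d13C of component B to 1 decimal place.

-25.5 permil

Isotope mass balance: δ_bulk = Σ fᵢ·δᵢ.
-36.7 = 0.249×(-38.4) + 0.279×δ_B + 0.338×(-56.8) + 0.134×(-6.1)
0.279·δ_B = -36.7 − (-29.577) = -7.123
δ_B = -7.123 / 0.279 = -25.53 permil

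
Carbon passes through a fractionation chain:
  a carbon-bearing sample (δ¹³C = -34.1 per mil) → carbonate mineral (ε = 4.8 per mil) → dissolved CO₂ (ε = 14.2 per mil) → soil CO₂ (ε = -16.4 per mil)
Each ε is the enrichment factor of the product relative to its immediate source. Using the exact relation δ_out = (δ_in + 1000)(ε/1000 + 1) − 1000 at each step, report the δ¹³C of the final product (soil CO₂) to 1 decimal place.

step 1: δ = (-34.10 + 1000)·(4.8/1000 + 1) − 1000 = -29.46 per mil
step 2: δ = (-29.46 + 1000)·(14.2/1000 + 1) − 1000 = -15.68 per mil
step 3: δ = (-15.68 + 1000)·(-16.4/1000 + 1) − 1000 = -31.82 per mil

-31.8 per mil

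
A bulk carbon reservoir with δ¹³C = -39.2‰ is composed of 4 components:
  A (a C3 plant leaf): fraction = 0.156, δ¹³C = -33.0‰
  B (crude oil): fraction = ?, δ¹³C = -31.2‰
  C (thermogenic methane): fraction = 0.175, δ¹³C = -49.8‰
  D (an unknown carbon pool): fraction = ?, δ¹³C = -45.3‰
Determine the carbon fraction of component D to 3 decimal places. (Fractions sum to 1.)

0.317

Let f_D and f_B be the unknown fractions; fractions sum to 1 so f_D + f_B = 0.669.
Mass balance: Σ fᵢ·δᵢ = δ_bulk ⇒ f_D·(-45.3) + f_B·(-31.2) = -39.2 − (-13.863) = -25.337
Substitute f_B = 0.669 − f_D:
f_D·(-45.3 − -31.2) = -25.337 − 0.669×(-31.2) = -4.464
f_D = -4.464 / -14.1 = 0.3166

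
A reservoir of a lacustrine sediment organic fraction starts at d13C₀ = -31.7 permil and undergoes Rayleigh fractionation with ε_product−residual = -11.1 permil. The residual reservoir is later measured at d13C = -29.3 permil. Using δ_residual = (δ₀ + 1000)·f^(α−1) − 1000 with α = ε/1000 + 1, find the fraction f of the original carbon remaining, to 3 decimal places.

α − 1 = ε/1000 = -0.0111
(δ_res + 1000)/(δ₀ + 1000) = (-29.3 + 1000)/(-31.7 + 1000) = 970.7/968.3 = 1.002479
f = 1.002479^(1/-0.0111) = exp(ln(1.002479)/-0.0111) = exp(0.00248/-0.0111)
f = exp(-0.2230) = 0.8001

0.800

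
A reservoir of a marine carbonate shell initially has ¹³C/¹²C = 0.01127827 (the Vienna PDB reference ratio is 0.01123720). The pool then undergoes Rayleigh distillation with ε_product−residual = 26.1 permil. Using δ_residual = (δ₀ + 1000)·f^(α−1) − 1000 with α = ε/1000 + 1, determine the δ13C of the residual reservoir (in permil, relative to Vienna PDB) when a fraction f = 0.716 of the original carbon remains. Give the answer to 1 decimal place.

δ₀ = (0.01127827/0.01123720 − 1)×1000 = (1.003655 − 1)×1000 = 3.655 permil
α − 1 = ε/1000 = 0.0261
f^(α−1) = 0.716^(0.0261) = 0.991319
δ_res = (3.655 + 1000) × 0.991319 − 1000 = 994.942 − 1000 = -5.06 permil

-5.1 permil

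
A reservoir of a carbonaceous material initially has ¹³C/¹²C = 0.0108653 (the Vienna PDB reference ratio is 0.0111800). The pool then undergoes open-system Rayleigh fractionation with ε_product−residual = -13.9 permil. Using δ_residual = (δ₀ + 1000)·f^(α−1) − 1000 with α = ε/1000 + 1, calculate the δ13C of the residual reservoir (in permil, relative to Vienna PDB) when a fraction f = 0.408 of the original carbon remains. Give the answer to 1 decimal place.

-16.0 permil

δ₀ = (0.0108653/0.0111800 − 1)×1000 = (0.971852 − 1)×1000 = -28.148 permil
α − 1 = ε/1000 = -0.0139
f^(α−1) = 0.408^(-0.0139) = 1.012539
δ_res = (-28.148 + 1000) × 1.012539 − 1000 = 984.038 − 1000 = -15.96 permil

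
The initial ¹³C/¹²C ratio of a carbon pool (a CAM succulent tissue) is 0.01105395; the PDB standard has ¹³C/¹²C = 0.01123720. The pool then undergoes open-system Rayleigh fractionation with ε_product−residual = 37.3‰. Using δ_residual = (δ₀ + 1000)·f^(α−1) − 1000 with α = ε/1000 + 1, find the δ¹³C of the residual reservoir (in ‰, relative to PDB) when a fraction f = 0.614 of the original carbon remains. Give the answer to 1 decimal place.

δ₀ = (0.01105395/0.01123720 − 1)×1000 = (0.983693 − 1)×1000 = -16.307‰
α − 1 = ε/1000 = 0.0373
f^(α−1) = 0.614^(0.0373) = 0.981971
δ_res = (-16.307 + 1000) × 0.981971 − 1000 = 965.958 − 1000 = -34.04‰

-34.0‰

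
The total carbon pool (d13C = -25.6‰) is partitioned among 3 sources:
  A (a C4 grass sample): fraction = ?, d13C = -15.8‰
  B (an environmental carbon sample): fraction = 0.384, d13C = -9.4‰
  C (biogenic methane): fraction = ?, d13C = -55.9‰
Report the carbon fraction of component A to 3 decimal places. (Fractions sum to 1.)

Let f_A and f_C be the unknown fractions; fractions sum to 1 so f_A + f_C = 0.616.
Mass balance: Σ fᵢ·δᵢ = δ_bulk ⇒ f_A·(-15.8) + f_C·(-55.9) = -25.6 − (-3.610) = -21.990
Substitute f_C = 0.616 − f_A:
f_A·(-15.8 − -55.9) = -21.990 − 0.616×(-55.9) = 12.444
f_A = 12.444 / 40.1 = 0.3103

0.310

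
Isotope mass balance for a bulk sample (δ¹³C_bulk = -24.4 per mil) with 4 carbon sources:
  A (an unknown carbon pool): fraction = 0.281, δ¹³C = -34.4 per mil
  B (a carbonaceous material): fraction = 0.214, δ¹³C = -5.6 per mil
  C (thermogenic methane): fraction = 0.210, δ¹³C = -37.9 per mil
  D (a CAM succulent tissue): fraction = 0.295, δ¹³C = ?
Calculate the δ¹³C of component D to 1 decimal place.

Isotope mass balance: δ_bulk = Σ fᵢ·δᵢ.
-24.4 = 0.281×(-34.4) + 0.214×(-5.6) + 0.210×(-37.9) + 0.295×δ_D
0.295·δ_D = -24.4 − (-18.824) = -5.576
δ_D = -5.576 / 0.295 = -18.90 per mil

-18.9 per mil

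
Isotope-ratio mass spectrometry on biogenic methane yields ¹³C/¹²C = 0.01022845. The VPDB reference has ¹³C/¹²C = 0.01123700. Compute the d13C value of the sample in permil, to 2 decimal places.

d13C = (R_sample / R_standard − 1) × 1000
R_sample / R_standard = 0.01022845 / 0.01123700 = 0.910247
d13C = (0.910247 − 1) × 1000 = -89.753 permil

-89.75 permil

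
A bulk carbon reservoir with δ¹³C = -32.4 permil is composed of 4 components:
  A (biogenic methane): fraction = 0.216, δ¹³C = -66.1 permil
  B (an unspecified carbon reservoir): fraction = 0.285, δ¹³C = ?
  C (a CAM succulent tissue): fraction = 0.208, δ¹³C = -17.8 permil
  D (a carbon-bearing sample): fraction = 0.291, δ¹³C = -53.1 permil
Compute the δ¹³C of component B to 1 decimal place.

Isotope mass balance: δ_bulk = Σ fᵢ·δᵢ.
-32.4 = 0.216×(-66.1) + 0.285×δ_B + 0.208×(-17.8) + 0.291×(-53.1)
0.285·δ_B = -32.4 − (-33.432) = 1.032
δ_B = 1.032 / 0.285 = 3.62 permil

3.6 permil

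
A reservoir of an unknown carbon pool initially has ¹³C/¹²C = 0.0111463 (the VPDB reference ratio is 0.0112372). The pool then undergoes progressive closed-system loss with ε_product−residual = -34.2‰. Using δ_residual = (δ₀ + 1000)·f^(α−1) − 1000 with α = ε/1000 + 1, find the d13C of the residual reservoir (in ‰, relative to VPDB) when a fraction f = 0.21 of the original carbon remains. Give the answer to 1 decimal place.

δ₀ = (0.0111463/0.0112372 − 1)×1000 = (0.991911 − 1)×1000 = -8.089‰
α − 1 = ε/1000 = -0.0342
f^(α−1) = 0.21^(-0.0342) = 1.054824
δ_res = (-8.089 + 1000) × 1.054824 − 1000 = 1046.292 − 1000 = 46.29‰

46.3‰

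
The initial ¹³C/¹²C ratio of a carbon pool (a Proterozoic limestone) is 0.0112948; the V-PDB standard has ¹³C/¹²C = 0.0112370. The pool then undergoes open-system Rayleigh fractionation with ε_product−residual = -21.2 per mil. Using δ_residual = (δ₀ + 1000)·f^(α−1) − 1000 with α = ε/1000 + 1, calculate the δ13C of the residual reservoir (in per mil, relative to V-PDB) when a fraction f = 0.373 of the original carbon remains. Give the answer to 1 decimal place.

26.4 per mil

δ₀ = (0.0112948/0.0112370 − 1)×1000 = (1.005144 − 1)×1000 = 5.144 per mil
α − 1 = ε/1000 = -0.0212
f^(α−1) = 0.373^(-0.0212) = 1.021127
δ_res = (5.144 + 1000) × 1.021127 − 1000 = 1026.379 − 1000 = 26.38 per mil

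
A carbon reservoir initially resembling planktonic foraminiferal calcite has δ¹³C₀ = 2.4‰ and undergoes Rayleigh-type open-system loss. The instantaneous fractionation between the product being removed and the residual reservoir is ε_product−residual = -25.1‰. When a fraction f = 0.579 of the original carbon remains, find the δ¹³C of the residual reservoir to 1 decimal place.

Rayleigh residual: δ_res = (δ₀ + 1000)·f^(α−1) − 1000
α = ε/1000 + 1 = 0.97490, so α − 1 = -0.02510
f^(α−1) = 0.579^(-0.02510) = 1.013810
δ_res = (2.4 + 1000) × 1.013810 − 1000 = 1016.244 − 1000 = 16.24‰

16.2‰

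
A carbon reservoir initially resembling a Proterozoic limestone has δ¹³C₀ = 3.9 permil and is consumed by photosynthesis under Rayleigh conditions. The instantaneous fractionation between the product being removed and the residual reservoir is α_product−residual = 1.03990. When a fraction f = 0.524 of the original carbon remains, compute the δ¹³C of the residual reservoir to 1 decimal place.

-21.7 permil

Rayleigh residual: δ_res = (δ₀ + 1000)·f^(α−1) − 1000
α − 1 = 0.03990
f^(α−1) = 0.524^(0.03990) = 0.974544
δ_res = (3.9 + 1000) × 0.974544 − 1000 = 978.344 − 1000 = -21.66 permil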